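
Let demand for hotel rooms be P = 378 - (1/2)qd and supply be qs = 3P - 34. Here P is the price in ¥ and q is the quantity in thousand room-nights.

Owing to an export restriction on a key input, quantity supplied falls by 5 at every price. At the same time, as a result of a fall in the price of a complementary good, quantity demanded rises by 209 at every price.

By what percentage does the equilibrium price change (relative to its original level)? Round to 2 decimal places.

+27.09

Initially, 756 - 2P = 3P - 34, so 790 = 5P and P = 158, q = 440.
After the shift, demand is qd = 965 - 2P and supply is qs = 3P - 39.
New equilibrium: 965 - 2P = 3P - 39 ⇒ 1004 = 5P ⇒ P = 200.8, q = 563.4.
%ΔP = (200.8 − 158) / 158 × 100 = +27.09%.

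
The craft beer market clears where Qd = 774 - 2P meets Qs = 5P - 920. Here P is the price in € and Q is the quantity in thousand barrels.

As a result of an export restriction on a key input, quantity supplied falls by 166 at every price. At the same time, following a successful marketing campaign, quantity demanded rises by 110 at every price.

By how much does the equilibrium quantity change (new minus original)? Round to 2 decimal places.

+31.14

Original equilibrium: 774 - 2P = 5P - 920 gives 1694 = 7P, so P = 242 and Q = 290.
The new curves are Qd = 884 - 2P (demand) and Qs = 5P - 1086 (supply).
Clearing the new market: 884 - 2P = 5P - 1086, so P = 1970/7 ≈ 281.4286 and Q = 2248/7 ≈ 321.1429.
ΔQ = 321.1429 − 290 = +31.14.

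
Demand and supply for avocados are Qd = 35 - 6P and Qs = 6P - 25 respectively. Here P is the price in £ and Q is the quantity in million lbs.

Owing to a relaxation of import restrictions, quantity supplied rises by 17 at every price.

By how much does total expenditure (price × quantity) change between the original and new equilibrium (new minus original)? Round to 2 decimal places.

+23.38

Original equilibrium: 35 - 6P = 6P - 25 gives 60 = 12P, so P = 5 and Q = 5.
The new curves are Qd = 35 - 6P (demand) and Qs = 6P - 8 (supply).
Equate the new curves: 35 - 6P = 6P - 8, giving 43 = 12P, P = 43/12 ≈ 3.5833, Q = 13.5.
Expenditure moves from 5×5 = 25 to 3.5833×13.5 = 48.375; change = +23.38.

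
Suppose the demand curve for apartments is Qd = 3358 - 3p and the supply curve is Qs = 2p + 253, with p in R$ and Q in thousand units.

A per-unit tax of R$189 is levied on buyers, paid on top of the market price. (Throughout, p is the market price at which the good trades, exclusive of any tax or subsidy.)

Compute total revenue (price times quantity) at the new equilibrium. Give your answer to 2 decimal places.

Original equilibrium: 3358 - 3p = 2p + 253 gives 3105 = 5p, so p = 621 and Q = 1495.
Since buyers pay the price plus the tax, the effective demand curve becomes Qd = 2791 - 3p.
Setting them equal: 2791 - 3p = 2p + 253 → 2538 = 5p, so p = 507.6 and Q = 1268.2.
New expenditure = 507.6 × 1268.2 = 643738.32.

643738.32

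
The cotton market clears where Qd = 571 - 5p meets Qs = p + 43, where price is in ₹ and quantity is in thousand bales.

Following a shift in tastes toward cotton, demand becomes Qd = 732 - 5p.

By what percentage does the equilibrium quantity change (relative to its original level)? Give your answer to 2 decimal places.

+20.48

Initially, 571 - 5p = p + 43, so 528 = 6p and p = 88, Q = 131.
With the change applied: demand Qd = 732 - 5p, supply Qs = p + 43.
New equilibrium: 732 - 5p = p + 43 ⇒ 689 = 6p ⇒ p = 689/6 ≈ 114.8333, Q = 947/6 ≈ 157.8333.
%ΔQ = (157.8333 − 131) / 131 × 100 = +20.48%.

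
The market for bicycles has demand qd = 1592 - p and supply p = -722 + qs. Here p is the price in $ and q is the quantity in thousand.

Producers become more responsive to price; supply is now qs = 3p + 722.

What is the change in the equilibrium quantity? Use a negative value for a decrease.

+217.5

Original equilibrium: 1592 - p = p + 722 gives 870 = 2p, so p = 435 and q = 1157.
After the shift, demand is qd = 1592 - p and supply is qs = 3p + 722.
Equate the new curves: 1592 - p = 3p + 722, giving 870 = 4p, p = 217.5, q = 1374.5.
Δq = 1374.5 − 1157 = +217.5.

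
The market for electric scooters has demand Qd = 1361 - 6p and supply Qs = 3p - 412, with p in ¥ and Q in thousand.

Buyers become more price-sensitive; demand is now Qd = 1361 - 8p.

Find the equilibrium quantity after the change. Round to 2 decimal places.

Original equilibrium: 1361 - 6p = 3p - 412 gives 1773 = 9p, so p = 197 and Q = 179.
The new curves are Qd = 1361 - 8p (demand) and Qs = 3p - 412 (supply).
Equate the new curves: 1361 - 8p = 3p - 412, giving 1773 = 11p, p = 1773/11 ≈ 161.1818, Q = 787/11 ≈ 71.5455.

71.55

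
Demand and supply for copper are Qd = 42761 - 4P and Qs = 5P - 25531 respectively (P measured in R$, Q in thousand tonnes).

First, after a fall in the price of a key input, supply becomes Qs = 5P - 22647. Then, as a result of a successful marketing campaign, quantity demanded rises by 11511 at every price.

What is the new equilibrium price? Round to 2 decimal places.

Before the shock: 42761 - 4P = 5P - 25531 ⇒ 68292 = 9P ⇒ P = 7588, Q = 12409.
The shock moves the curves to Qd = 54272 - 4P and Qs = 5P - 22647.
New equilibrium: 54272 - 4P = 5P - 22647 ⇒ 76919 = 9P ⇒ P = 76919/9 ≈ 8546.5556, Q = 180772/9 ≈ 20085.7778.

8546.56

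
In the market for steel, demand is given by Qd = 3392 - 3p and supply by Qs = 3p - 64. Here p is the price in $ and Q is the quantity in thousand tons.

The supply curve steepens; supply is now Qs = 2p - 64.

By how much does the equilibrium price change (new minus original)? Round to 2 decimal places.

Initially, 3392 - 3p = 3p - 64, so 3456 = 6p and p = 576, Q = 1664.
The shock moves the curves to Qd = 3392 - 3p and Qs = 2p - 64.
New equilibrium: 3392 - 3p = 2p - 64 ⇒ 3456 = 5p ⇒ p = 691.2, Q = 1318.4.
Δp = 691.2 − 576 = +115.20.

+115.20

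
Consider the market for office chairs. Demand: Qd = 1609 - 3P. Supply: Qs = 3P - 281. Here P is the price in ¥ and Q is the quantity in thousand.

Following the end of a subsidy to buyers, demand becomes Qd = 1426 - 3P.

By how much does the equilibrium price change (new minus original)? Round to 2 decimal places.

Original equilibrium: 1609 - 3P = 3P - 281 gives 1890 = 6P, so P = 315 and Q = 664.
After the shift, demand is Qd = 1426 - 3P and supply is Qs = 3P - 281.
Equate the new curves: 1426 - 3P = 3P - 281, giving 1707 = 6P, P = 284.5, Q = 572.5.
ΔP = 284.5 − 315 = -30.50.

-30.50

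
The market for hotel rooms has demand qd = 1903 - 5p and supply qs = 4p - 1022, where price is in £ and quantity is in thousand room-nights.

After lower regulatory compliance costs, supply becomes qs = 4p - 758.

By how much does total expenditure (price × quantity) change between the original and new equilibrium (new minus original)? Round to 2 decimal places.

Before the shock: 1903 - 5p = 4p - 1022 ⇒ 2925 = 9p ⇒ p = 325, q = 278.
With the change applied: demand qd = 1903 - 5p, supply qs = 4p - 758.
New equilibrium: 1903 - 5p = 4p - 758 ⇒ 2661 = 9p ⇒ p = 887/3 ≈ 295.6667, q = 1274/3 ≈ 424.6667.
Expenditure moves from 325×278 = 90350 to 295.6667×424.6667 = 125559.7778; change = +35209.78.

+35209.78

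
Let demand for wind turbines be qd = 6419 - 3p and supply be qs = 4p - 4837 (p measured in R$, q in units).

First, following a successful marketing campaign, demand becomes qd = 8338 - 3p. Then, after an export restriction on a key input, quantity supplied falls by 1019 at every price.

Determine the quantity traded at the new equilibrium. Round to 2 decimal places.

2254.86

Initially, 6419 - 3p = 4p - 4837, so 11256 = 7p and p = 1608, q = 1595.
With the change applied: demand qd = 8338 - 3p, supply qs = 4p - 5856.
Clearing the new market: 8338 - 3p = 4p - 5856, so p = 14194/7 ≈ 2027.7143 and q = 15784/7 ≈ 2254.8571.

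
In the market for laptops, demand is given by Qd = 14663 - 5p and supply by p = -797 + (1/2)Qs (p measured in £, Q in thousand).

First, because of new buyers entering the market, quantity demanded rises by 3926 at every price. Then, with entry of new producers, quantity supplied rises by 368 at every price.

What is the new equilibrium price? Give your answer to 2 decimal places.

2375.29

Before the shock: 14663 - 5p = 2p + 1594 ⇒ 13069 = 7p ⇒ p = 1867, Q = 5328.
After the shift, demand is Qd = 18589 - 5p and supply is Qs = 2p + 1962.
Setting them equal: 18589 - 5p = 2p + 1962 → 16627 = 7p, so p = 16627/7 ≈ 2375.2857 and Q = 46988/7 ≈ 6712.5714.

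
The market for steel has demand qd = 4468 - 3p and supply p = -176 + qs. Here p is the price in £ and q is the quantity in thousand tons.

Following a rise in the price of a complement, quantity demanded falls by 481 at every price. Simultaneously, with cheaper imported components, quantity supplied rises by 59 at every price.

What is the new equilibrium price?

938

Original equilibrium: 4468 - 3p = p + 176 gives 4292 = 4p, so p = 1073 and q = 1249.
After the shift, demand is qd = 3987 - 3p and supply is qs = p + 235.
New equilibrium: 3987 - 3p = p + 235 ⇒ 3752 = 4p ⇒ p = 938, q = 1173.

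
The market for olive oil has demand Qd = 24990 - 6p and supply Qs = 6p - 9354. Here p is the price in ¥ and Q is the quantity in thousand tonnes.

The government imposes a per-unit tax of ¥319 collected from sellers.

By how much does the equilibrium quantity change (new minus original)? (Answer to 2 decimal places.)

-957.00

Original equilibrium: 24990 - 6p = 6p - 9354 gives 34344 = 12p, so p = 2862 and Q = 7818.
Since sellers keep the price net of the tax, the effective supply curve becomes Qs = 6p - 11268.
New equilibrium: 24990 - 6p = 6p - 11268 ⇒ 36258 = 12p ⇒ p = 3021.5, Q = 6861.
ΔQ = 6861 − 7818 = -957.00.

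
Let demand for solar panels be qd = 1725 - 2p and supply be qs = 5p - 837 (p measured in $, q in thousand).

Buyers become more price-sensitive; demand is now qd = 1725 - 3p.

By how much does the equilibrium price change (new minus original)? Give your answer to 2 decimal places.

-45.75

Before the shock: 1725 - 2p = 5p - 837 ⇒ 2562 = 7p ⇒ p = 366, q = 993.
After the shift, demand is qd = 1725 - 3p and supply is qs = 5p - 837.
Clearing the new market: 1725 - 3p = 5p - 837, so p = 320.25 and q = 764.25.
Δp = 320.25 − 366 = -45.75.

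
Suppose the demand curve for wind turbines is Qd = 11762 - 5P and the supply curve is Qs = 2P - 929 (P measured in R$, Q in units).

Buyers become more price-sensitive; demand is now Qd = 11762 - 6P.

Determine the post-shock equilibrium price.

1586.375

Initially, 11762 - 5P = 2P - 929, so 12691 = 7P and P = 1813, Q = 2697.
The shock moves the curves to Qd = 11762 - 6P and Qs = 2P - 929.
Equate the new curves: 11762 - 6P = 2P - 929, giving 12691 = 8P, P = 1586.375, Q = 2243.75.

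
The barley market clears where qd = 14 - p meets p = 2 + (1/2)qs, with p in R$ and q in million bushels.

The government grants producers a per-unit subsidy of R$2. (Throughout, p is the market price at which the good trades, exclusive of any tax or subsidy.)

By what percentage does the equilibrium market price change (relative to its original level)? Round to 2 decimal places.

-22.22

Original equilibrium: 14 - p = 2p - 4 gives 18 = 3p, so p = 6 and q = 8.
Since sellers receive the price plus the subsidy, the effective supply curve becomes qs = 2p.
New equilibrium: 14 - p = 2p ⇒ 14 = 3p ⇒ p = 14/3 ≈ 4.6667, q = 28/3 ≈ 9.3333.
%Δp = (4.6667 − 6) / 6 × 100 = -22.22%.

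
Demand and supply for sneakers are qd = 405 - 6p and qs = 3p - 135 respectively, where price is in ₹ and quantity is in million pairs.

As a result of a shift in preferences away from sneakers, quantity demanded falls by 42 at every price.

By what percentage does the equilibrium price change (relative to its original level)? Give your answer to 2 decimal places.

-7.78

Initially, 405 - 6p = 3p - 135, so 540 = 9p and p = 60, q = 45.
After the shift, demand is qd = 363 - 6p and supply is qs = 3p - 135.
New equilibrium: 363 - 6p = 3p - 135 ⇒ 498 = 9p ⇒ p = 166/3 ≈ 55.3333, q = 31.
%Δp = (55.3333 − 60) / 60 × 100 = -7.78%.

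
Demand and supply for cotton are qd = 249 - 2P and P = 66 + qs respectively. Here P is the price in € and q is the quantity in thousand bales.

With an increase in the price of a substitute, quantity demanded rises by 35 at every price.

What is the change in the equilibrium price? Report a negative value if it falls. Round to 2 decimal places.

+11.67

Solve the original market: 249 - 2P = P - 66, hence P = 105 and q = 39.
The new curves are qd = 284 - 2P (demand) and qs = P - 66 (supply).
Equate the new curves: 284 - 2P = P - 66, giving 350 = 3P, P = 350/3 ≈ 116.6667, q = 152/3 ≈ 50.6667.
ΔP = 116.6667 − 105 = +11.67.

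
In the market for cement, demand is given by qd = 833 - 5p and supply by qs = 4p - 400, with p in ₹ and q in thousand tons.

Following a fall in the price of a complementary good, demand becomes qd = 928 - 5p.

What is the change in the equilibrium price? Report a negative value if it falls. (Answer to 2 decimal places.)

+10.56

Before the shock: 833 - 5p = 4p - 400 ⇒ 1233 = 9p ⇒ p = 137, q = 148.
After the shift, demand is qd = 928 - 5p and supply is qs = 4p - 400.
Setting them equal: 928 - 5p = 4p - 400 → 1328 = 9p, so p = 1328/9 ≈ 147.5556 and q = 1712/9 ≈ 190.2222.
Δp = 147.5556 − 137 = +10.56.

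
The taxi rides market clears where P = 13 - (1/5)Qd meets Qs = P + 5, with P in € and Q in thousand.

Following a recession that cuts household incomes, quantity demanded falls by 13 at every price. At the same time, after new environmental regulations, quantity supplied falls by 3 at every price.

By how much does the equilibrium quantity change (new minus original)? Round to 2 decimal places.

-4.67

Solve the original market: 65 - 5P = P + 5, hence P = 10 and Q = 15.
The new curves are Qd = 52 - 5P (demand) and Qs = P + 2 (supply).
New equilibrium: 52 - 5P = P + 2 ⇒ 50 = 6P ⇒ P = 25/3 ≈ 8.3333, Q = 31/3 ≈ 10.3333.
ΔQ = 10.3333 − 15 = -4.67.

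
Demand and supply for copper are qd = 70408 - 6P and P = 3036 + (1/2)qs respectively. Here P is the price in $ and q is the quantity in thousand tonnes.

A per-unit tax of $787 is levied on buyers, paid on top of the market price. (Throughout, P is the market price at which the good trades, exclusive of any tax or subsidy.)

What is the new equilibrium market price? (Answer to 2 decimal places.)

8969.75

Before the shock: 70408 - 6P = 2P - 6072 ⇒ 76480 = 8P ⇒ P = 9560, q = 13048.
Since buyers pay the price plus the tax, the effective demand curve becomes qd = 65686 - 6P.
Clearing the new market: 65686 - 6P = 2P - 6072, so P = 8969.75 and q = 11867.5.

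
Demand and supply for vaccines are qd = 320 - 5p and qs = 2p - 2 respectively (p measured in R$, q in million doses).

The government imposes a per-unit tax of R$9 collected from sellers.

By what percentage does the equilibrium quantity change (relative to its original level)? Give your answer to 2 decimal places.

Original equilibrium: 320 - 5p = 2p - 2 gives 322 = 7p, so p = 46 and q = 90.
Since sellers keep the price net of the tax, the effective supply curve becomes qs = 2p - 20.
Setting them equal: 320 - 5p = 2p - 20 → 340 = 7p, so p = 340/7 ≈ 48.5714 and q = 540/7 ≈ 77.1429.
%Δq = (77.1429 − 90) / 90 × 100 = -14.29%.

-14.29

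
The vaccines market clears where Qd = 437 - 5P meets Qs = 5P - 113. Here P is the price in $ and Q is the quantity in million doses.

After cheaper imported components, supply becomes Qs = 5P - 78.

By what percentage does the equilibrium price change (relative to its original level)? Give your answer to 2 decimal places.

Solve the original market: 437 - 5P = 5P - 113, hence P = 55 and Q = 162.
The shock moves the curves to Qd = 437 - 5P and Qs = 5P - 78.
New equilibrium: 437 - 5P = 5P - 78 ⇒ 515 = 10P ⇒ P = 51.5, Q = 179.5.
%ΔP = (51.5 − 55) / 55 × 100 = -6.36%.

-6.36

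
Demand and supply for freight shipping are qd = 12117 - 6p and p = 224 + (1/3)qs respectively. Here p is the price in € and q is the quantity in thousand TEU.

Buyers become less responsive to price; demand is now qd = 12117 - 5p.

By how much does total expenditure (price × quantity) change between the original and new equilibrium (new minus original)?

+1489718.671875

Solve the original market: 12117 - 6p = 3p - 672, hence p = 1421 and q = 3591.
With the change applied: demand qd = 12117 - 5p, supply qs = 3p - 672.
Clearing the new market: 12117 - 5p = 3p - 672, so p = 1598.625 and q = 4123.875.
Expenditure moves from 1421×3591 = 5102811 to 1598.625×4123.875 = 6592529.671875; change = +1489718.671875.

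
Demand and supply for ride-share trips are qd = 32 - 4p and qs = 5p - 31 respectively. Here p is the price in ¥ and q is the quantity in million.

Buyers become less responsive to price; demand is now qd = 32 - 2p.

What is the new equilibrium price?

9

Initially, 32 - 4p = 5p - 31, so 63 = 9p and p = 7, q = 4.
The new curves are qd = 32 - 2p (demand) and qs = 5p - 31 (supply).
Clearing the new market: 32 - 2p = 5p - 31, so p = 9 and q = 14.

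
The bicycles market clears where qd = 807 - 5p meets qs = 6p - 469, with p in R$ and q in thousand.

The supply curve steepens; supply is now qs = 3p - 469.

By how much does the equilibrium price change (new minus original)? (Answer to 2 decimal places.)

+43.50

Initially, 807 - 5p = 6p - 469, so 1276 = 11p and p = 116, q = 227.
With the change applied: demand qd = 807 - 5p, supply qs = 3p - 469.
Clearing the new market: 807 - 5p = 3p - 469, so p = 159.5 and q = 9.5.
Δp = 159.5 − 116 = +43.50.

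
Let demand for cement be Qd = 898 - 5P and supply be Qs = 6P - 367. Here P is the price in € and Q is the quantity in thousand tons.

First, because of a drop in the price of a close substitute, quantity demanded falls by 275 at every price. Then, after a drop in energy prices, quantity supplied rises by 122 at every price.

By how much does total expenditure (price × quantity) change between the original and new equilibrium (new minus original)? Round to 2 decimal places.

-19117.86

Solve the original market: 898 - 5P = 6P - 367, hence P = 115 and Q = 323.
The shock moves the curves to Qd = 623 - 5P and Qs = 6P - 245.
New equilibrium: 623 - 5P = 6P - 245 ⇒ 868 = 11P ⇒ P = 868/11 ≈ 78.9091, Q = 2513/11 ≈ 228.4545.
Expenditure moves from 115×323 = 37145 to 78.9091×228.4545 = 18027.1405; change = -19117.86.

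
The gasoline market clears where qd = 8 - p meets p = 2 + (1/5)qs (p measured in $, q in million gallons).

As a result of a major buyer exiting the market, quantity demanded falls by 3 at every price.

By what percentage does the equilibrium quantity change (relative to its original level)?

-50

Solve the original market: 8 - p = 5p - 10, hence p = 3 and q = 5.
The shock moves the curves to qd = 5 - p and qs = 5p - 10.
Clearing the new market: 5 - p = 5p - 10, so p = 2.5 and q = 2.5.
%Δq = (2.5 − 5) / 5 × 100 = -50%.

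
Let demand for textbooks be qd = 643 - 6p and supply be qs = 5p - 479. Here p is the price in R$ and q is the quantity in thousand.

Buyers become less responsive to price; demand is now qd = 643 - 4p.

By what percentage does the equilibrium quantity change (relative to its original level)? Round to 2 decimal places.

Before the shock: 643 - 6p = 5p - 479 ⇒ 1122 = 11p ⇒ p = 102, q = 31.
With the change applied: demand qd = 643 - 4p, supply qs = 5p - 479.
Clearing the new market: 643 - 4p = 5p - 479, so p = 374/3 ≈ 124.6667 and q = 433/3 ≈ 144.3333.
%Δq = (144.3333 − 31) / 31 × 100 = +365.59%.

+365.59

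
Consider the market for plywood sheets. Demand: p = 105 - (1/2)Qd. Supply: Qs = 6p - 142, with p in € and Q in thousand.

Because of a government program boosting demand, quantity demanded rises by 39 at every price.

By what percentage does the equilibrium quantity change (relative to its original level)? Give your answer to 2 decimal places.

Original equilibrium: 210 - 2p = 6p - 142 gives 352 = 8p, so p = 44 and Q = 122.
The new curves are Qd = 249 - 2p (demand) and Qs = 6p - 142 (supply).
New equilibrium: 249 - 2p = 6p - 142 ⇒ 391 = 8p ⇒ p = 48.875, Q = 151.25.
%ΔQ = (151.25 − 122) / 122 × 100 = +23.98%.

+23.98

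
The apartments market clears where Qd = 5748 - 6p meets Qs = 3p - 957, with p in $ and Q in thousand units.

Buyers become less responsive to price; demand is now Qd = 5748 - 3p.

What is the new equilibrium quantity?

2395.5

Solve the original market: 5748 - 6p = 3p - 957, hence p = 745 and Q = 1278.
The new curves are Qd = 5748 - 3p (demand) and Qs = 3p - 957 (supply).
New equilibrium: 5748 - 3p = 3p - 957 ⇒ 6705 = 6p ⇒ p = 1117.5, Q = 2395.5.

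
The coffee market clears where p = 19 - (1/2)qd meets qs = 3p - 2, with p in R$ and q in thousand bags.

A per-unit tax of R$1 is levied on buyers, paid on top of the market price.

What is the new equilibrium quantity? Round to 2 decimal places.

20.80

Solve the original market: 38 - 2p = 3p - 2, hence p = 8 and q = 22.
Since buyers pay the price plus the tax, the effective demand curve becomes qd = 36 - 2p.
Setting them equal: 36 - 2p = 3p - 2 → 38 = 5p, so p = 7.6 and q = 20.8.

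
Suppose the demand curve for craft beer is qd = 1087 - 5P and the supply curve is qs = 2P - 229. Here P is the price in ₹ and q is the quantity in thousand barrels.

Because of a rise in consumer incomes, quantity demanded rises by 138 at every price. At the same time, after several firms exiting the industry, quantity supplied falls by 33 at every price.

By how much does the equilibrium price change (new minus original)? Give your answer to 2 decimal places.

+24.43

Original equilibrium: 1087 - 5P = 2P - 229 gives 1316 = 7P, so P = 188 and q = 147.
The shock moves the curves to qd = 1225 - 5P and qs = 2P - 262.
New equilibrium: 1225 - 5P = 2P - 262 ⇒ 1487 = 7P ⇒ P = 1487/7 ≈ 212.4286, q = 1140/7 ≈ 162.8571.
ΔP = 212.4286 − 188 = +24.43.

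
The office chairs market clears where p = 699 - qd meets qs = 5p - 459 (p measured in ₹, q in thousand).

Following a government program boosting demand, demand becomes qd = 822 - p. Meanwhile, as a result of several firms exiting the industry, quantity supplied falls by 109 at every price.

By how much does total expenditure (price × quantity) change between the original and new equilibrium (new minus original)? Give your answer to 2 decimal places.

Before the shock: 699 - p = 5p - 459 ⇒ 1158 = 6p ⇒ p = 193, q = 506.
After the shift, demand is qd = 822 - p and supply is qs = 5p - 568.
New equilibrium: 822 - p = 5p - 568 ⇒ 1390 = 6p ⇒ p = 695/3 ≈ 231.6667, q = 1771/3 ≈ 590.3333.
Expenditure moves from 193×506 = 97658 to 231.6667×590.3333 = 136760.5556; change = +39102.56.

+39102.56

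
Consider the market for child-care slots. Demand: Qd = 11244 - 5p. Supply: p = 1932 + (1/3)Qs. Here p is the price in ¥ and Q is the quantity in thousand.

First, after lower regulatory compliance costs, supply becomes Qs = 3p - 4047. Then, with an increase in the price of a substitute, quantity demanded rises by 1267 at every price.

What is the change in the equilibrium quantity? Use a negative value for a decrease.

+1568.25

Initially, 11244 - 5p = 3p - 5796, so 17040 = 8p and p = 2130, Q = 594.
The shock moves the curves to Qd = 12511 - 5p and Qs = 3p - 4047.
New equilibrium: 12511 - 5p = 3p - 4047 ⇒ 16558 = 8p ⇒ p = 2069.75, Q = 2162.25.
ΔQ = 2162.25 − 594 = +1568.25.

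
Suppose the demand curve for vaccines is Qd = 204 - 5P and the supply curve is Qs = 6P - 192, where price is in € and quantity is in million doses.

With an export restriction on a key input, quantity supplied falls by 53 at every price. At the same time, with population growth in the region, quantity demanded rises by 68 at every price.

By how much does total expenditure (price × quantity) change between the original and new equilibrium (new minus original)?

Solve the original market: 204 - 5P = 6P - 192, hence P = 36 and Q = 24.
The new curves are Qd = 272 - 5P (demand) and Qs = 6P - 245 (supply).
New equilibrium: 272 - 5P = 6P - 245 ⇒ 517 = 11P ⇒ P = 47, Q = 37.
Expenditure moves from 36×24 = 864 to 47×37 = 1739; change = +875.

+875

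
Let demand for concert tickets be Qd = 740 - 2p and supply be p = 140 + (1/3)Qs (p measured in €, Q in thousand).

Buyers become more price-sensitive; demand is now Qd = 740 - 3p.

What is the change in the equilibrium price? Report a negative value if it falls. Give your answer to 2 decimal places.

Before the shock: 740 - 2p = 3p - 420 ⇒ 1160 = 5p ⇒ p = 232, Q = 276.
The new curves are Qd = 740 - 3p (demand) and Qs = 3p - 420 (supply).
New equilibrium: 740 - 3p = 3p - 420 ⇒ 1160 = 6p ⇒ p = 580/3 ≈ 193.3333, Q = 160.
Δp = 193.3333 − 232 = -38.67.

-38.67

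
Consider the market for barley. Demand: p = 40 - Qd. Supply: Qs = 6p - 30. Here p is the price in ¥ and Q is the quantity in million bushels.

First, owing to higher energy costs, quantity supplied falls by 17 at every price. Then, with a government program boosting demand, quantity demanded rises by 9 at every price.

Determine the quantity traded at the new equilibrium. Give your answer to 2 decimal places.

Initially, 40 - p = 6p - 30, so 70 = 7p and p = 10, Q = 30.
The shock moves the curves to Qd = 49 - p and Qs = 6p - 47.
Equate the new curves: 49 - p = 6p - 47, giving 96 = 7p, p = 96/7 ≈ 13.7143, Q = 247/7 ≈ 35.2857.

35.29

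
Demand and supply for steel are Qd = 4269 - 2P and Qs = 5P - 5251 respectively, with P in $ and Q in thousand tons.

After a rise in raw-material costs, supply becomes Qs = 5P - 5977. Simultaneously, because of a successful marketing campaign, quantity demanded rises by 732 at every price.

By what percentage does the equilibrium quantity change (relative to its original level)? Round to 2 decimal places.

Solve the original market: 4269 - 2P = 5P - 5251, hence P = 1360 and Q = 1549.
The new curves are Qd = 5001 - 2P (demand) and Qs = 5P - 5977 (supply).
Setting them equal: 5001 - 2P = 5P - 5977 → 10978 = 7P, so P = 10978/7 ≈ 1568.2857 and Q = 13051/7 ≈ 1864.4286.
%ΔQ = (1864.4286 − 1549) / 1549 × 100 = +20.36%.

+20.36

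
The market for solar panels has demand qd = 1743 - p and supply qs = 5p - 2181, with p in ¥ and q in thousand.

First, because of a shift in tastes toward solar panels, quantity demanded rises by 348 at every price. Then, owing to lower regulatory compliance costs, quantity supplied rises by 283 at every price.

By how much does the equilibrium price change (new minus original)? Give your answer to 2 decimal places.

Original equilibrium: 1743 - p = 5p - 2181 gives 3924 = 6p, so p = 654 and q = 1089.
After the shift, demand is qd = 2091 - p and supply is qs = 5p - 1898.
Clearing the new market: 2091 - p = 5p - 1898, so p = 3989/6 ≈ 664.8333 and q = 8557/6 ≈ 1426.1667.
Δp = 664.8333 − 654 = +10.83.

+10.83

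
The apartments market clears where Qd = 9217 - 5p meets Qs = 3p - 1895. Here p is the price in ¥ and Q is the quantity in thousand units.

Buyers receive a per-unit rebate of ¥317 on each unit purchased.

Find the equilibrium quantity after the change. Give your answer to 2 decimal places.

Before the shock: 9217 - 5p = 3p - 1895 ⇒ 11112 = 8p ⇒ p = 1389, Q = 2272.
Since buyers' out-of-pocket price is the market price minus the rebate, the effective demand curve becomes Qd = 10802 - 5p.
Setting them equal: 10802 - 5p = 3p - 1895 → 12697 = 8p, so p = 1587.125 and Q = 2866.375.

2866.38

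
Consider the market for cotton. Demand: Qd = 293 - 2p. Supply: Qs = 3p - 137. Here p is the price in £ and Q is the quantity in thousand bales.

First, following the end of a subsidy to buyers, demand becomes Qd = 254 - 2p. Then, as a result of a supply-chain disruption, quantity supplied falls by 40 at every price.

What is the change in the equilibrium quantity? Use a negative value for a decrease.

-39.4

Original equilibrium: 293 - 2p = 3p - 137 gives 430 = 5p, so p = 86 and Q = 121.
The new curves are Qd = 254 - 2p (demand) and Qs = 3p - 177 (supply).
New equilibrium: 254 - 2p = 3p - 177 ⇒ 431 = 5p ⇒ p = 86.2, Q = 81.6.
ΔQ = 81.6 − 121 = -39.4.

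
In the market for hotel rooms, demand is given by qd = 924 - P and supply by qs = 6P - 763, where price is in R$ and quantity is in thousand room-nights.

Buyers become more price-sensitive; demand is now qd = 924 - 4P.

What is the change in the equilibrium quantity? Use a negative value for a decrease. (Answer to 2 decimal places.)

-433.80

Solve the original market: 924 - P = 6P - 763, hence P = 241 and q = 683.
After the shift, demand is qd = 924 - 4P and supply is qs = 6P - 763.
Setting them equal: 924 - 4P = 6P - 763 → 1687 = 10P, so P = 168.7 and q = 249.2.
Δq = 249.2 − 683 = -433.80.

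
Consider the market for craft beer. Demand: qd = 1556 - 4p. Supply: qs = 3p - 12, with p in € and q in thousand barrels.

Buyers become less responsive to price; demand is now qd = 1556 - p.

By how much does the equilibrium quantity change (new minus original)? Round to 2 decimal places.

Solve the original market: 1556 - 4p = 3p - 12, hence p = 224 and q = 660.
The shock moves the curves to qd = 1556 - p and qs = 3p - 12.
Equate the new curves: 1556 - p = 3p - 12, giving 1568 = 4p, p = 392, q = 1164.
Δq = 1164 − 660 = +504.00.

+504.00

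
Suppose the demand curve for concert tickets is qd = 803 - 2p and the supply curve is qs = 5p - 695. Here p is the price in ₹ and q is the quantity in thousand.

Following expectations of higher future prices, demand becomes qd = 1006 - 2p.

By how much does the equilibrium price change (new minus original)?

Original equilibrium: 803 - 2p = 5p - 695 gives 1498 = 7p, so p = 214 and q = 375.
With the change applied: demand qd = 1006 - 2p, supply qs = 5p - 695.
New equilibrium: 1006 - 2p = 5p - 695 ⇒ 1701 = 7p ⇒ p = 243, q = 520.
Δp = 243 − 214 = +29.

+29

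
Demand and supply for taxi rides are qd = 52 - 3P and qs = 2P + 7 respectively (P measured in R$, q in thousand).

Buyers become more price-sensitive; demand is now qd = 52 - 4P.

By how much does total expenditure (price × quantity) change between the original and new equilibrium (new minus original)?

Solve the original market: 52 - 3P = 2P + 7, hence P = 9 and q = 25.
The shock moves the curves to qd = 52 - 4P and qs = 2P + 7.
Clearing the new market: 52 - 4P = 2P + 7, so P = 7.5 and q = 22.
Expenditure moves from 9×25 = 225 to 7.5×22 = 165; change = -60.

-60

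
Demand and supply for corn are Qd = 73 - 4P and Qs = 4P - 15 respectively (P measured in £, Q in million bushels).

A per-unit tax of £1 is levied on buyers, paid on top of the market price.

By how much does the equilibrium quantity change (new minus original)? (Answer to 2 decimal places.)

-2.00

Before the shock: 73 - 4P = 4P - 15 ⇒ 88 = 8P ⇒ P = 11, Q = 29.
Since buyers pay the price plus the tax, the effective demand curve becomes Qd = 69 - 4P.
Clearing the new market: 69 - 4P = 4P - 15, so P = 10.5 and Q = 27.
ΔQ = 27 − 29 = -2.00.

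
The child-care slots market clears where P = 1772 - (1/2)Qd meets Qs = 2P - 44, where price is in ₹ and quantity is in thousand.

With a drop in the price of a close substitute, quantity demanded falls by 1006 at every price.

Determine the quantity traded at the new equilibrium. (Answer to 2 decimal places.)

Original equilibrium: 3544 - 2P = 2P - 44 gives 3588 = 4P, so P = 897 and Q = 1750.
The new curves are Qd = 2538 - 2P (demand) and Qs = 2P - 44 (supply).
Clearing the new market: 2538 - 2P = 2P - 44, so P = 645.5 and Q = 1247.

1247.00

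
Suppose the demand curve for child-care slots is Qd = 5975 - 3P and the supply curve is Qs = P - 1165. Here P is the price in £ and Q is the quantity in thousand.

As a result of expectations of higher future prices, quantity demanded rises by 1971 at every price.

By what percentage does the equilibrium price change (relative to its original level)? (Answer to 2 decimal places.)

Before the shock: 5975 - 3P = P - 1165 ⇒ 7140 = 4P ⇒ P = 1785, Q = 620.
The new curves are Qd = 7946 - 3P (demand) and Qs = P - 1165 (supply).
Setting them equal: 7946 - 3P = P - 1165 → 9111 = 4P, so P = 2277.75 and Q = 1112.75.
%ΔP = (2277.75 − 1785) / 1785 × 100 = +27.61%.

+27.61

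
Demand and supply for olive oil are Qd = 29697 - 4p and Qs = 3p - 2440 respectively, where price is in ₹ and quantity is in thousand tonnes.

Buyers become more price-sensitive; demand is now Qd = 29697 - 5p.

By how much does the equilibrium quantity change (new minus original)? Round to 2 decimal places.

Solve the original market: 29697 - 4p = 3p - 2440, hence p = 4591 and Q = 11333.
After the shift, demand is Qd = 29697 - 5p and supply is Qs = 3p - 2440.
New equilibrium: 29697 - 5p = 3p - 2440 ⇒ 32137 = 8p ⇒ p = 4017.125, Q = 9611.375.
ΔQ = 9611.375 − 11333 = -1721.63.

-1721.63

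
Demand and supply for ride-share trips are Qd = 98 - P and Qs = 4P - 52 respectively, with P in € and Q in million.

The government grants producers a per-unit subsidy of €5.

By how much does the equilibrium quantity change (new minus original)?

+4

Solve the original market: 98 - P = 4P - 52, hence P = 30 and Q = 68.
Since sellers receive the price plus the subsidy, the effective supply curve becomes Qs = 4P - 32.
Clearing the new market: 98 - P = 4P - 32, so P = 26 and Q = 72.
ΔQ = 72 − 68 = +4.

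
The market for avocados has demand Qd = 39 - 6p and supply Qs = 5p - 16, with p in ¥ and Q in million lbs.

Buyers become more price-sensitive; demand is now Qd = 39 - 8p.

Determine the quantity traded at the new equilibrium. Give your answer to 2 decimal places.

Solve the original market: 39 - 6p = 5p - 16, hence p = 5 and Q = 9.
The new curves are Qd = 39 - 8p (demand) and Qs = 5p - 16 (supply).
Setting them equal: 39 - 8p = 5p - 16 → 55 = 13p, so p = 55/13 ≈ 4.2308 and Q = 67/13 ≈ 5.1538.

5.15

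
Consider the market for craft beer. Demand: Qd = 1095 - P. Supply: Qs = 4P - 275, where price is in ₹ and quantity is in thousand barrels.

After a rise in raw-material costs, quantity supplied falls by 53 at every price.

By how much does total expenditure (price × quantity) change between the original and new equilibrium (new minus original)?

+5685.84

Solve the original market: 1095 - P = 4P - 275, hence P = 274 and Q = 821.
After the shift, demand is Qd = 1095 - P and supply is Qs = 4P - 328.
Equate the new curves: 1095 - P = 4P - 328, giving 1423 = 5P, P = 284.6, Q = 810.4.
Expenditure moves from 274×821 = 224954 to 284.6×810.4 = 230639.84; change = +5685.84.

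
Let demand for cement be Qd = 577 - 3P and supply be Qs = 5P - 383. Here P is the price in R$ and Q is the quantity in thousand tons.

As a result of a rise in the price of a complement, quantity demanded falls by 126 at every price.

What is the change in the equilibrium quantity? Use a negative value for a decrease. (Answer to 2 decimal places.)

Initially, 577 - 3P = 5P - 383, so 960 = 8P and P = 120, Q = 217.
The shock moves the curves to Qd = 451 - 3P and Qs = 5P - 383.
New equilibrium: 451 - 3P = 5P - 383 ⇒ 834 = 8P ⇒ P = 104.25, Q = 138.25.
ΔQ = 138.25 − 217 = -78.75.

-78.75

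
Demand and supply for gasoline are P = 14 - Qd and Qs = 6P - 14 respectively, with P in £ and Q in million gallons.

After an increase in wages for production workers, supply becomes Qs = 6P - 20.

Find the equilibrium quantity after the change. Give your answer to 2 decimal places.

Initially, 14 - P = 6P - 14, so 28 = 7P and P = 4, Q = 10.
The new curves are Qd = 14 - P (demand) and Qs = 6P - 20 (supply).
New equilibrium: 14 - P = 6P - 20 ⇒ 34 = 7P ⇒ P = 34/7 ≈ 4.8571, Q = 64/7 ≈ 9.1429.

9.14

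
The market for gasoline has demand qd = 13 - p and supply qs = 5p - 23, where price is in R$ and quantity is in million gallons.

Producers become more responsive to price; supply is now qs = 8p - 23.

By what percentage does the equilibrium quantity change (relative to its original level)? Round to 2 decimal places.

Solve the original market: 13 - p = 5p - 23, hence p = 6 and q = 7.
With the change applied: demand qd = 13 - p, supply qs = 8p - 23.
Equate the new curves: 13 - p = 8p - 23, giving 36 = 9p, p = 4, q = 9.
%Δq = (9 − 7) / 7 × 100 = +28.57%.

+28.57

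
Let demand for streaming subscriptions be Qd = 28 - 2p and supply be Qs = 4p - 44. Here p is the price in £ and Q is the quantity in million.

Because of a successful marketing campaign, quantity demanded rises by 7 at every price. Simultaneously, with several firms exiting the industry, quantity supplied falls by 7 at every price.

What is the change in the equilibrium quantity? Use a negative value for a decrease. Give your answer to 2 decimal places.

+2.33

Solve the original market: 28 - 2p = 4p - 44, hence p = 12 and Q = 4.
The new curves are Qd = 35 - 2p (demand) and Qs = 4p - 51 (supply).
New equilibrium: 35 - 2p = 4p - 51 ⇒ 86 = 6p ⇒ p = 43/3 ≈ 14.3333, Q = 19/3 ≈ 6.3333.
ΔQ = 6.3333 − 4 = +2.33.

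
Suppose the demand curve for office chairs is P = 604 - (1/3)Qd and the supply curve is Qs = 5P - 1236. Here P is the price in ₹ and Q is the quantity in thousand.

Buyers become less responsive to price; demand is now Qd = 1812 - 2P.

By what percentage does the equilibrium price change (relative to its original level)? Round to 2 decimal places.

Initially, 1812 - 3P = 5P - 1236, so 3048 = 8P and P = 381, Q = 669.
With the change applied: demand Qd = 1812 - 2P, supply Qs = 5P - 1236.
New equilibrium: 1812 - 2P = 5P - 1236 ⇒ 3048 = 7P ⇒ P = 3048/7 ≈ 435.4286, Q = 6588/7 ≈ 941.1429.
%ΔP = (435.4286 − 381) / 381 × 100 = +14.29%.

+14.29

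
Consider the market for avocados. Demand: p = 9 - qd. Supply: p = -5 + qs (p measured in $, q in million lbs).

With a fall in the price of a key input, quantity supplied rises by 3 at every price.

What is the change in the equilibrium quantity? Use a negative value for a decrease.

Before the shock: 9 - p = p + 5 ⇒ 4 = 2p ⇒ p = 2, q = 7.
With the change applied: demand qd = 9 - p, supply qs = p + 8.
New equilibrium: 9 - p = p + 8 ⇒ 1 = 2p ⇒ p = 0.5, q = 8.5.
Δq = 8.5 − 7 = +1.5.

+1.5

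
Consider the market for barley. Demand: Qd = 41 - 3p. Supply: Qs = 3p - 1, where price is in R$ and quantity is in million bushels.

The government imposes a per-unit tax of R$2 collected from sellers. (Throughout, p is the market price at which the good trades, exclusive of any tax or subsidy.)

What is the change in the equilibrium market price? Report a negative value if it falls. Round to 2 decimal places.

+1.00

Original equilibrium: 41 - 3p = 3p - 1 gives 42 = 6p, so p = 7 and Q = 20.
Since sellers keep the price net of the tax, the effective supply curve becomes Qs = 3p - 7.
Setting them equal: 41 - 3p = 3p - 7 → 48 = 6p, so p = 8 and Q = 17.
Δp = 8 − 7 = +1.00.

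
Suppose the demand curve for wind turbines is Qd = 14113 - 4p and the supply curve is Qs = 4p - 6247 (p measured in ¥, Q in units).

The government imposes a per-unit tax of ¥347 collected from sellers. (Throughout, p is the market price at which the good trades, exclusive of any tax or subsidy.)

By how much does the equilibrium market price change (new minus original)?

+173.5

Before the shock: 14113 - 4p = 4p - 6247 ⇒ 20360 = 8p ⇒ p = 2545, Q = 3933.
Since sellers keep the price net of the tax, the effective supply curve becomes Qs = 4p - 7635.
Clearing the new market: 14113 - 4p = 4p - 7635, so p = 2718.5 and Q = 3239.
Δp = 2718.5 − 2545 = +173.5.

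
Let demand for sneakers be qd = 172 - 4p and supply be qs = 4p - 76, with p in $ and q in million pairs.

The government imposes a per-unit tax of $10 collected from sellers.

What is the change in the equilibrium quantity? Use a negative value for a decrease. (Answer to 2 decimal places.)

-20.00

Solve the original market: 172 - 4p = 4p - 76, hence p = 31 and q = 48.
Since sellers keep the price net of the tax, the effective supply curve becomes qs = 4p - 116.
Clearing the new market: 172 - 4p = 4p - 116, so p = 36 and q = 28.
Δq = 28 − 48 = -20.00.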